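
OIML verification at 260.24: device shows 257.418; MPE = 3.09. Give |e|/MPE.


e = indication - reference = 257.418 - 260.24 = -2.8220
|e| = 2.8220
ratio = |e| / MPE = 2.8220 / 3.09
ratio = 0.9133

0.9133


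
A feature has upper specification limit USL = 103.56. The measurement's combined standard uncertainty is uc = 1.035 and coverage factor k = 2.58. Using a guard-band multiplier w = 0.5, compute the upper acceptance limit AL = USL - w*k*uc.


U = k * uc = 2.58 * 1.035 = 2.6703
guard band g = w * U = 0.5 * 2.6703 = 1.33515
AL = USL - g = 103.56 - 1.33515
AL = 102.2249

102.2249


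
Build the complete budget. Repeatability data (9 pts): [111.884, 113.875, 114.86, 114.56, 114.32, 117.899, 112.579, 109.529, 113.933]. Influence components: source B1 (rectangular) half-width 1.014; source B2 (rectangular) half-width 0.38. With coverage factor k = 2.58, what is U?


mean = (111.884 + 113.875 + 114.86 + 114.56 + 114.32 + 117.899 + 112.579 + 109.529 + 113.933) / 9 = 113.7154444
s = sqrt(sum((x - mean)^2)/(n-1)) = 2.2949866
u_A = s / sqrt(n) = 2.2949866 / sqrt(9) = 0.76499553
u_B1 = 1.014 / sqrt(3) = 0.58543317
u_B2 = 0.38 / sqrt(3) = 0.2193931
uc = sqrt(0.76499553^2 + 0.58543317^2 + 0.2193931^2) = 0.98796938
U = k * uc = 2.58 * 0.98796938
U = 2.5490

2.5490


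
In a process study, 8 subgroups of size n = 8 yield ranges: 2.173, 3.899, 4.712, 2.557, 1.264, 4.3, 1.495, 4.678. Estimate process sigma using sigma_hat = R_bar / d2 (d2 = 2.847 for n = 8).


R_bar = (2.173 + 3.899 + 4.712 + 2.557 + 1.264 + 4.3 + 1.495 + 4.678) / 8
R_bar = 25.078 / 8 = 3.13475
sigma_hat = R_bar / d2 = 3.13475 / 2.847 = 1.1011

1.1011


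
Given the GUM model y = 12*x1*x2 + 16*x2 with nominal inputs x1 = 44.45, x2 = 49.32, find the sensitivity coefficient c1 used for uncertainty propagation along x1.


y = 12*x1*x2 + 16*x2
dy/dx1 = 12*x2
Evaluate at x2 = 49.32: c1 = 12 * 49.32
c1 = 591.8400

591.8400


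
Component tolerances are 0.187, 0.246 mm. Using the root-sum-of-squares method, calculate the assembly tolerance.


RSS = sqrt(0.187^2 + 0.246^2)
= sqrt(0.095485)
= 0.3090

0.3090


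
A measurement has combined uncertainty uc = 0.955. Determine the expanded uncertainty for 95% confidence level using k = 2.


U = k * uc
U = 2 * 0.955
U = 1.9100

1.9100


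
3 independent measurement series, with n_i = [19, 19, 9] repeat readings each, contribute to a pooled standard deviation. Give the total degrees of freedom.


nu = sum_i (n_i - 1)
nu = ((19 - 1) + (19 - 1) + (9 - 1))
nu = 18 + 18 + 8
nu = 44

44


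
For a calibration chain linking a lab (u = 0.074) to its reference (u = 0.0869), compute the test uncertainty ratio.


TUR = u_lab / u_ref
= 0.074 / 0.0869
= 0.8516

0.8516


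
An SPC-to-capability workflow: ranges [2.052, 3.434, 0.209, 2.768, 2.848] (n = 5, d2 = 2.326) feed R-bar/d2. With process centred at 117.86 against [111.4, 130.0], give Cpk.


R_bar = (2.052 + 3.434 + 0.209 + 2.768 + 2.848) / 5 = 2.2622
sigma = R_bar / d2 = 2.2622 / 2.326 = 0.97257094
Cp = (USL - LSL)/(6*sigma) = (130.0 - 111.4)/(6*0.97257094) = 3.1874
Cpu = (130.0 - 117.86)/(3*0.97257094) = 4.1608
Cpl = (117.86 - 111.4)/(3*0.97257094) = 2.2141
Cpk = min(Cpu, Cpl) = 2.2141

2.2141


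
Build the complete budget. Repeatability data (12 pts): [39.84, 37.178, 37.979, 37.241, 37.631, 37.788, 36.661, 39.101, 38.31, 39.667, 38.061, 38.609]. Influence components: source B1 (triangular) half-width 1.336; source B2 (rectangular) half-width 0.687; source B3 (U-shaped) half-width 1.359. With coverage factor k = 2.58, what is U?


mean = (39.84 + 37.178 + 37.979 + 37.241 + 37.631 + 37.788 + 36.661 + 39.101 + 38.31 + 39.667 + 38.061 + 38.609) / 12 = 38.17216667
s = sqrt(sum((x - mean)^2)/(n-1)) = 0.98709526
u_A = s / sqrt(n) = 0.98709526 / sqrt(12) = 0.28494986
u_B1 = 1.336 / sqrt(6) = 0.54541972
u_B2 = 0.687 / sqrt(3) = 0.39663963
u_B3 = 1.359 / sqrt(2) = 0.96095812
uc = sqrt(0.28494986^2 + 0.54541972^2 + 0.39663963^2 + 0.96095812^2) = 1.2080739
U = k * uc = 2.58 * 1.2080739
U = 3.1168

3.1168


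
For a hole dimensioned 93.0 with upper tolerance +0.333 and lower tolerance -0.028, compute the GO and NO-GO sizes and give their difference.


GO = nominal - lower_tol (smallest hole = maximum material condition)
GO = 93.0 - 0.028 = 92.972
NO-GO = nominal + upper_tol (largest hole = least material condition)
NO-GO = 93.0 + 0.333 = 93.333
spread = NO-GO - GO = 93.333 - 92.972 = 0.3610

0.3610


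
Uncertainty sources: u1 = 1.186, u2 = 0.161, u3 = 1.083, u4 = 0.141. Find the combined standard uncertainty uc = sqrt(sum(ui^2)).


uc = sqrt(1.186^2 + 0.161^2 + 1.083^2 + 0.141^2)
uc = sqrt(2.625287)
uc = 1.6203

1.6203


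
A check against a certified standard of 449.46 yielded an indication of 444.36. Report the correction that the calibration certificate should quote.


Correction = standard - reading
= 449.46 - 444.36
= 5.1000

5.1000


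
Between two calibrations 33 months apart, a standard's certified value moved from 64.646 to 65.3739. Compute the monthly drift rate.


rate = (v2 - v1) / months
= (65.3739 - 64.646) / 33
= 0.7279 / 33
= 0.0221

0.0221


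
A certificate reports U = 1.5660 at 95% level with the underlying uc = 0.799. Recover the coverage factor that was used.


k = U / uc
k = 1.5660 / 0.799
k = 1.96

1.96


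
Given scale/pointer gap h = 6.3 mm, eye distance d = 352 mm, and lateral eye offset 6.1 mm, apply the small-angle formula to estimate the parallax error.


error = h * offset / d
= 6.3 * 6.1 / 352
= 0.1092

0.1092


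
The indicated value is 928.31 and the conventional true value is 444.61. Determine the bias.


Systematic error = measured - true
= 928.31 - 444.61
= 483.7000

483.7000


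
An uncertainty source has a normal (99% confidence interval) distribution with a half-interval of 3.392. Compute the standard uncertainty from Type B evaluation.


u_B = half_width / 2.576
u_B = 3.392 / 2.576
u_B = 1.3168

1.3168


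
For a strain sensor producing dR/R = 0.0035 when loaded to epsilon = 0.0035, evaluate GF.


GF = (dR/R) / epsilon
= 0.0035 / 0.0035
= 1.0000

1.0000


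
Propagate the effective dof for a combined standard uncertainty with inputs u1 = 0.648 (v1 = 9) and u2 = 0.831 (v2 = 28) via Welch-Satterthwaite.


uc = sqrt(u1^2 + u2^2) = sqrt(0.648^2 + 0.831^2) = 1.053786
v_eff = uc^4 / (u1^4/v1 + u2^4/v2)
= 1.053786^4 / (0.648^4/9 + 0.831^4/28)
= 1.2331324 / 0.036622273
v_eff = 33.6717

33.6717


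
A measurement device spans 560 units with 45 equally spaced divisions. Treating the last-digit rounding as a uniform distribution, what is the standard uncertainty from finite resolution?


resolution = range / divisions
resolution = 560 / 45 = 12.444444
u_res = resolution / (2*sqrt(3))
u_res = 12.444444 / 3.4641016
u_res = 3.5924

3.5924


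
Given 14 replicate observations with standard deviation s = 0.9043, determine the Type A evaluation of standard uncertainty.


u_A = s / sqrt(n)
u_A = 0.9043 / sqrt(14)
u_A = 0.9043 / 3.7416574
u_A = 0.2417

0.2417


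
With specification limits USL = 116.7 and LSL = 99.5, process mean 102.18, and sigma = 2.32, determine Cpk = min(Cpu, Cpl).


Cpu = (USL - mean) / (3*sigma) = (116.7 - 102.18) / (3*2.32) = 2.0862
Cpl = (mean - LSL) / (3*sigma) = (102.18 - 99.5) / (3*2.32) = 0.3851
Cpk = min(Cpu, Cpl) = 0.3851

0.3851


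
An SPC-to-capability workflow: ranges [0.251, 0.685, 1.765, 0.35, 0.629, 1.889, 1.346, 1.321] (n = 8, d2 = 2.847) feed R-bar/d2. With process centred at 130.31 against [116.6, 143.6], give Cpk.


R_bar = (0.251 + 0.685 + 1.765 + 0.35 + 0.629 + 1.889 + 1.346 + 1.321) / 8 = 1.0295
sigma = R_bar / d2 = 1.0295 / 2.847 = 0.36160871
Cp = (USL - LSL)/(6*sigma) = (143.6 - 116.6)/(6*0.36160871) = 12.4444
Cpu = (143.6 - 130.31)/(3*0.36160871) = 12.2508
Cpl = (130.31 - 116.6)/(3*0.36160871) = 12.6380
Cpk = min(Cpu, Cpl) = 12.2508

12.2508


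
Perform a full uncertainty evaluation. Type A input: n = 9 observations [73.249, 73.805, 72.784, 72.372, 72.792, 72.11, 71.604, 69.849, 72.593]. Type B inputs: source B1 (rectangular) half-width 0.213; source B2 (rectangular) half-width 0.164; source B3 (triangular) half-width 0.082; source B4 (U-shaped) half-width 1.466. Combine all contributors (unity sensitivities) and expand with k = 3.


mean = (73.249 + 73.805 + 72.784 + 72.372 + 72.792 + 72.11 + 71.604 + 69.849 + 72.593) / 9 = 72.35088889
s = sqrt(sum((x - mean)^2)/(n-1)) = 1.1312376
u_A = s / sqrt(n) = 1.1312376 / sqrt(9) = 0.3770792
u_B1 = 0.213 / sqrt(3) = 0.12297561
u_B2 = 0.164 / sqrt(3) = 0.094685444
u_B3 = 0.082 / sqrt(6) = 0.03347636
u_B4 = 1.466 / sqrt(2) = 1.0366185
uc = sqrt(0.3770792^2 + 0.12297561^2 + 0.094685444^2 + 0.03347636^2 + 1.0366185^2) = 1.1144396
U = k * uc = 3 * 1.1144396
U = 3.3433

3.3433


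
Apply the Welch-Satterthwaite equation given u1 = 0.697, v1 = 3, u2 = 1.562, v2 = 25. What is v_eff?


uc = sqrt(u1^2 + u2^2) = sqrt(0.697^2 + 1.562^2) = 1.710454
v_eff = uc^4 / (u1^4/v1 + u2^4/v2)
= 1.710454^4 / (0.697^4/3 + 1.562^4/25)
= 8.5594448 / 0.31678368
v_eff = 27.0198

27.0198


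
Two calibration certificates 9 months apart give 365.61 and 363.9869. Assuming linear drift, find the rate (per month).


rate = (v2 - v1) / months
= (363.9869 - 365.61) / 9
= -1.6231 / 9
= -0.1803

-0.1803


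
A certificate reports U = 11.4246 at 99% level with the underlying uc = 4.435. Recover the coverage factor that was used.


k = U / uc
k = 11.4246 / 4.435
k = 2.576

2.576


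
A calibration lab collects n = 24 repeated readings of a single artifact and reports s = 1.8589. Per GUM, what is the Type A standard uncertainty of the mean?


u_A = s / sqrt(n)
u_A = 1.8589 / sqrt(24)
u_A = 1.8589 / 4.8989795
u_A = 0.3794

0.3794


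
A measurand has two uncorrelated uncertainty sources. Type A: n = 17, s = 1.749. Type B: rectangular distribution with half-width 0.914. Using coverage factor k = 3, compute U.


u_A = s / sqrt(n) = 1.749 / sqrt(17) = 0.42419481
u_B = half_width / sqrt(3) = 0.914 / sqrt(3) = 0.52769815
uc = sqrt(u_A^2 + u_B^2) = sqrt(0.42419481^2 + 0.52769815^2) = 0.67705729
U = k * uc = 3 * 0.67705729
U = 2.0312

2.0312


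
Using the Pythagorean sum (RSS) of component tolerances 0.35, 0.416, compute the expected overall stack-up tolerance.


RSS = sqrt(0.35^2 + 0.416^2)
= sqrt(0.295556)
= 0.5437

0.5437


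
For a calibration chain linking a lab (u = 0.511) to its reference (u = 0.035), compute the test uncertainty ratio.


TUR = u_lab / u_ref
= 0.511 / 0.035
= 14.6000

14.6000


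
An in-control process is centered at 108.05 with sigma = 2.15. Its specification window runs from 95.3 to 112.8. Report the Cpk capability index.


Cpu = (USL - mean) / (3*sigma) = (112.8 - 108.05) / (3*2.15) = 0.7364
Cpl = (mean - LSL) / (3*sigma) = (108.05 - 95.3) / (3*2.15) = 1.9767
Cpk = min(Cpu, Cpl) = 0.7364

0.7364


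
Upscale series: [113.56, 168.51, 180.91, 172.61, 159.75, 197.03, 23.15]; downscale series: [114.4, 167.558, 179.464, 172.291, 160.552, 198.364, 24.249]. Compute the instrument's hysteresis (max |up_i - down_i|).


|113.56 - 114.4| = 0.8400
|168.51 - 167.558| = 0.9520
|180.91 - 179.464| = 1.4460
|172.61 - 172.291| = 0.3190
|159.75 - 160.552| = 0.8020
|197.03 - 198.364| = 1.3340
|23.15 - 24.249| = 1.0990
hysteresis = max(diffs) = 1.4460

1.4460


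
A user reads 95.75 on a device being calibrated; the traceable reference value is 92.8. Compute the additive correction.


Correction = standard - reading
= 92.8 - 95.75
= -2.9500

-2.9500


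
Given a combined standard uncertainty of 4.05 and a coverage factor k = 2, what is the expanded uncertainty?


U = k * uc
U = 2 * 4.05
U = 8.1000

8.1000


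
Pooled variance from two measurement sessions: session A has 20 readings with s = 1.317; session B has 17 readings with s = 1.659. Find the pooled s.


s_p = sqrt(((n1-1)*s1^2 + (n2-1)*s2^2) / (n1+n2-2))
numerator = (20-1)*1.317^2 + (17-1)*1.659^2 = 32.955291 + 44.036496 = 76.991787
denominator = 20 + 17 - 2 = 35
s_p^2 = 76.991787 / 35 = 2.1997653
s_p = sqrt(2.1997653) = 1.4832

1.4832


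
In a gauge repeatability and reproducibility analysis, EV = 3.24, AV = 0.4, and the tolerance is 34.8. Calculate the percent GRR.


GRR = sqrt(EV^2 + AV^2) = sqrt(3.24^2 + 0.4^2) = 3.264598
%GRR = GRR / tol * 100 = 3.264598 / 34.8 * 100
%GRR = 9.3810

9.3810


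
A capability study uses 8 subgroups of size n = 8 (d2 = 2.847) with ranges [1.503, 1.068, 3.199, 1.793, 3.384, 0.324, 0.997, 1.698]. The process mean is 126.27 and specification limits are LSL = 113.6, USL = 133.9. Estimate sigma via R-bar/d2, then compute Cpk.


R_bar = (1.503 + 1.068 + 3.199 + 1.793 + 3.384 + 0.324 + 0.997 + 1.698) / 8 = 1.74575
sigma = R_bar / d2 = 1.74575 / 2.847 = 0.61318932
Cp = (USL - LSL)/(6*sigma) = (133.9 - 113.6)/(6*0.61318932) = 5.5176
Cpu = (133.9 - 126.27)/(3*0.61318932) = 4.1477
Cpl = (126.27 - 113.6)/(3*0.61318932) = 6.8875
Cpk = min(Cpu, Cpl) = 4.1477

4.1477


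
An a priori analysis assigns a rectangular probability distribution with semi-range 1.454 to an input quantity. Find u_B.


u_B = half_width / sqrt(3)
u_B = 1.454 / 1.7320508
u_B = 0.8395

0.8395


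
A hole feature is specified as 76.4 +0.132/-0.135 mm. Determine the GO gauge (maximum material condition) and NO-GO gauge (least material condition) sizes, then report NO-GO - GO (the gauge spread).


GO = nominal - lower_tol (smallest hole = maximum material condition)
GO = 76.4 - 0.135 = 76.265
NO-GO = nominal + upper_tol (largest hole = least material condition)
NO-GO = 76.4 + 0.132 = 76.532
spread = NO-GO - GO = 76.532 - 76.265 = 0.2670

0.2670


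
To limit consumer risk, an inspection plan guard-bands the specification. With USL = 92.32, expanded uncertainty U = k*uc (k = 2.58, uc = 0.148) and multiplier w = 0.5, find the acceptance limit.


U = k * uc = 2.58 * 0.148 = 0.38184
guard band g = w * U = 0.5 * 0.38184 = 0.19092
AL = USL - g = 92.32 - 0.19092
AL = 92.1291

92.1291


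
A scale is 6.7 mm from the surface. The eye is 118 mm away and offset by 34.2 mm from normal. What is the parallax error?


error = h * offset / d
= 6.7 * 34.2 / 118
= 1.9419

1.9419


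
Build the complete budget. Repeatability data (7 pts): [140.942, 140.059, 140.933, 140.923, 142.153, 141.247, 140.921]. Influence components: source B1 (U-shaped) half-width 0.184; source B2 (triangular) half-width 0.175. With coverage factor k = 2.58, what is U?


mean = (140.942 + 140.059 + 140.933 + 140.923 + 142.153 + 141.247 + 140.921) / 7 = 141.0254286
s = sqrt(sum((x - mean)^2)/(n-1)) = 0.61798
u_A = s / sqrt(n) = 0.61798 / sqrt(7) = 0.23357449
u_B1 = 0.184 / sqrt(2) = 0.13010765
u_B2 = 0.175 / sqrt(6) = 0.071443451
uc = sqrt(0.23357449^2 + 0.13010765^2 + 0.071443451^2) = 0.27674756
U = k * uc = 2.58 * 0.27674756
U = 0.7140

0.7140


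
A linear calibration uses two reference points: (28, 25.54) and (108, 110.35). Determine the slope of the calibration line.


slope = (y2 - y1) / (x2 - x1)
= (110.35 - 25.54) / (108 - 28)
= 84.8100 / 80
= 1.0601

1.0601


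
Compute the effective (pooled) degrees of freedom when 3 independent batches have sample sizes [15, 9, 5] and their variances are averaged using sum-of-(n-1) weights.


nu = sum_i (n_i - 1)
nu = ((15 - 1) + (9 - 1) + (5 - 1))
nu = 14 + 8 + 4
nu = 26

26


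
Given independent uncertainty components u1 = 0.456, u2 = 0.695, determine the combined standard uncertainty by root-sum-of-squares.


uc = sqrt(0.456^2 + 0.695^2)
uc = sqrt(0.690961)
uc = 0.8312

0.8312


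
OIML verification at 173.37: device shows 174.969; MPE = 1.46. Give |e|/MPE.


e = indication - reference = 174.969 - 173.37 = 1.5990
|e| = 1.5990
ratio = |e| / MPE = 1.5990 / 1.46
ratio = 1.0952

1.0952


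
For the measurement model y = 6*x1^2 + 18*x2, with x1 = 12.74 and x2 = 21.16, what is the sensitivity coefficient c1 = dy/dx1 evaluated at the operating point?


y = 6*x1^2 + 18*x2
dy/dx1 = 2*6*x1
Evaluate at x1 = 12.74: c1 = 12 * 12.74
c1 = 152.8800

152.8800


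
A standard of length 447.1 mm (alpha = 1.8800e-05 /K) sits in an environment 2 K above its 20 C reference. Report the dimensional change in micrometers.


dL = L * alpha * dT
= 447.1 * 1.8800e-05 * 2
= 0.0168110 mm
dL_um = 0.0168110 * 1000 = 16.8110 um

16.8110


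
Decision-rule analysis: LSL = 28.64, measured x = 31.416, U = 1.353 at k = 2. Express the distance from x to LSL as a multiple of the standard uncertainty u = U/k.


u = U / k = 1.353 / 2 = 0.6765
margin = |LSL - x| = |28.64 - 31.416| = 2.776
z = margin / u = 2.776 / 0.6765
z = 4.1035

4.1035


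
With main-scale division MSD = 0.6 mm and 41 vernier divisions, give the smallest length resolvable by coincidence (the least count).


LC = MSD / n_div
= 0.6 / 41
= 0.0146

0.0146


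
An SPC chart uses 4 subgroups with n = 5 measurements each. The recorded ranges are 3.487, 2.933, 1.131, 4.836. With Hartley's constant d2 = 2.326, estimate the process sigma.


R_bar = (3.487 + 2.933 + 1.131 + 4.836) / 4
R_bar = 12.387 / 4 = 3.09675
sigma_hat = R_bar / d2 = 3.09675 / 2.326 = 1.3314

1.3314


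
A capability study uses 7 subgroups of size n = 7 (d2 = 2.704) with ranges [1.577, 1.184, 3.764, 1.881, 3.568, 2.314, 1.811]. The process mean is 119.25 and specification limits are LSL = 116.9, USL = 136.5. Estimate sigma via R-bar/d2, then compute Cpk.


R_bar = (1.577 + 1.184 + 3.764 + 1.881 + 3.568 + 2.314 + 1.811) / 7 = 2.2998571
sigma = R_bar / d2 = 2.2998571 / 2.704 = 0.85053887
Cp = (USL - LSL)/(6*sigma) = (136.5 - 116.9)/(6*0.85053887) = 3.8407
Cpu = (136.5 - 119.25)/(3*0.85053887) = 6.7604
Cpl = (119.25 - 116.9)/(3*0.85053887) = 0.9210
Cpk = min(Cpu, Cpl) = 0.9210

0.9210


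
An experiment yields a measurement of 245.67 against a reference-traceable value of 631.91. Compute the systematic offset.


Systematic error = measured - true
= 245.67 - 631.91
= -386.2400

-386.2400


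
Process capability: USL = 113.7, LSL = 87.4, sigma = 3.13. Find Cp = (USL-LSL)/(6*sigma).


Cp = (USL - LSL) / (6 * sigma)
= (113.7 - 87.4) / (6 * 3.13)
= 26.3000 / 18.7800
= 1.4004

1.4004


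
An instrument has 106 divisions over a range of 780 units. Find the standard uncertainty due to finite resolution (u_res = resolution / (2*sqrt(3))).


resolution = range / divisions
resolution = 780 / 106 = 7.3584906
u_res = resolution / (2*sqrt(3))
u_res = 7.3584906 / 3.4641016
u_res = 2.1242

2.1242


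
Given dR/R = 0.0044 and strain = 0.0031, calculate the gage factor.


GF = (dR/R) / epsilon
= 0.0044 / 0.0031
= 1.4194

1.4194


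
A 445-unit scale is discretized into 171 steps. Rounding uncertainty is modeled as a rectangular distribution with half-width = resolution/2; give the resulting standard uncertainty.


resolution = range / divisions
resolution = 445 / 171 = 2.6023392
u_res = resolution / (2*sqrt(3))
u_res = 2.6023392 / 3.4641016
u_res = 0.7512

0.7512


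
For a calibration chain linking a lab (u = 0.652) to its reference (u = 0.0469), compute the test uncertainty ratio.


TUR = u_lab / u_ref
= 0.652 / 0.0469
= 13.9019

13.9019


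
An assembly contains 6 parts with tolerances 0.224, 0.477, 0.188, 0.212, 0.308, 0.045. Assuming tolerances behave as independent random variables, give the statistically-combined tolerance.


RSS = sqrt(0.224^2 + 0.477^2 + 0.188^2 + 0.212^2 + 0.308^2 + 0.045^2)
= sqrt(0.454882)
= 0.6744

0.6744


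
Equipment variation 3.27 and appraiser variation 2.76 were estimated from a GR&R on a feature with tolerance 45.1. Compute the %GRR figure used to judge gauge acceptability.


GRR = sqrt(EV^2 + AV^2) = sqrt(3.27^2 + 2.76^2) = 4.279077
%GRR = GRR / tol * 100 = 4.279077 / 45.1 * 100
%GRR = 9.4880

9.4880


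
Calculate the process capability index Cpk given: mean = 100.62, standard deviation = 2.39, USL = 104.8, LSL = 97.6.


Cpu = (USL - mean) / (3*sigma) = (104.8 - 100.62) / (3*2.39) = 0.5830
Cpl = (mean - LSL) / (3*sigma) = (100.62 - 97.6) / (3*2.39) = 0.4212
Cpk = min(Cpu, Cpl) = 0.4212

0.4212


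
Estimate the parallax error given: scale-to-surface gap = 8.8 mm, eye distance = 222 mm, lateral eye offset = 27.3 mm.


error = h * offset / d
= 8.8 * 27.3 / 222
= 1.0822

1.0822


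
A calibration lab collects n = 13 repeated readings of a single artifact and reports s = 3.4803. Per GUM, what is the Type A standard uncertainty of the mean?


u_A = s / sqrt(n)
u_A = 3.4803 / sqrt(13)
u_A = 3.4803 / 3.6055513
u_A = 0.9653

0.9653


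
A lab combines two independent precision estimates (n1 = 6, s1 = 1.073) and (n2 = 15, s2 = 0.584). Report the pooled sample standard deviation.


s_p = sqrt(((n1-1)*s1^2 + (n2-1)*s2^2) / (n1+n2-2))
numerator = (6-1)*1.073^2 + (15-1)*0.584^2 = 5.756645 + 4.774784 = 10.531429
denominator = 6 + 15 - 2 = 19
s_p^2 = 10.531429 / 19 = 0.55428574
s_p = sqrt(0.55428574) = 0.7445

0.7445


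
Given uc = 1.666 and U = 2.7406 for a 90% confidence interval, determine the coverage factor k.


k = U / uc
k = 2.7406 / 1.666
k = 1.645

1.645


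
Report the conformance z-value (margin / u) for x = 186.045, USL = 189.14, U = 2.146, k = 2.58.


u = U / k = 2.146 / 2.58 = 0.83178295
margin = |USL - x| = |189.14 - 186.045| = 3.095
z = margin / u = 3.095 / 0.83178295
z = 3.7209

3.7209


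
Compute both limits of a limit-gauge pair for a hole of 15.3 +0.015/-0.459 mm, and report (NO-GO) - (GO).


GO = nominal - lower_tol (smallest hole = maximum material condition)
GO = 15.3 - 0.459 = 14.841
NO-GO = nominal + upper_tol (largest hole = least material condition)
NO-GO = 15.3 + 0.015 = 15.315
spread = NO-GO - GO = 15.315 - 14.841 = 0.4740

0.4740


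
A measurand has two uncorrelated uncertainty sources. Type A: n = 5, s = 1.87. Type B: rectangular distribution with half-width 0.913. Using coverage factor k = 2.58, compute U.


u_A = s / sqrt(n) = 1.87 / sqrt(5) = 0.83628942
u_B = half_width / sqrt(3) = 0.913 / sqrt(3) = 0.5271208
uc = sqrt(u_A^2 + u_B^2) = sqrt(0.83628942^2 + 0.5271208^2) = 0.98855264
U = k * uc = 2.58 * 0.98855264
U = 2.5505

2.5505


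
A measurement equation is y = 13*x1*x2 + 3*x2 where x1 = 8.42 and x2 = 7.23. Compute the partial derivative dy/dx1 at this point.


y = 13*x1*x2 + 3*x2
dy/dx1 = 13*x2
Evaluate at x2 = 7.23: c1 = 13 * 7.23
c1 = 93.9900

93.9900


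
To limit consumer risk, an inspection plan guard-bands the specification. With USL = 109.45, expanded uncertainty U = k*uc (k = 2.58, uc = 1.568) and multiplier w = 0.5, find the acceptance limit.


U = k * uc = 2.58 * 1.568 = 4.04544
guard band g = w * U = 0.5 * 4.04544 = 2.02272
AL = USL - g = 109.45 - 2.02272
AL = 107.4273

107.4273


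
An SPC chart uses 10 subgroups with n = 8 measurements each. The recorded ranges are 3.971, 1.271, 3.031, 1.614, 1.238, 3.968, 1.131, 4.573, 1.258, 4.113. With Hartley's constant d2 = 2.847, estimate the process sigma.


R_bar = (3.971 + 1.271 + 3.031 + 1.614 + 1.238 + 3.968 + 1.131 + 4.573 + 1.258 + 4.113) / 10
R_bar = 26.168 / 10 = 2.6168
sigma_hat = R_bar / d2 = 2.6168 / 2.847 = 0.9191

0.9191


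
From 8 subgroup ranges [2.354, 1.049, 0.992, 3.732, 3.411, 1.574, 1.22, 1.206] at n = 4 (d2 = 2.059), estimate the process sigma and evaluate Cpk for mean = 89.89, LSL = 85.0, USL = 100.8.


R_bar = (2.354 + 1.049 + 0.992 + 3.732 + 3.411 + 1.574 + 1.22 + 1.206) / 8 = 1.94225
sigma = R_bar / d2 = 1.94225 / 2.059 = 0.94329772
Cp = (USL - LSL)/(6*sigma) = (100.8 - 85.0)/(6*0.94329772) = 2.7916
Cpu = (100.8 - 89.89)/(3*0.94329772) = 3.8553
Cpl = (89.89 - 85.0)/(3*0.94329772) = 1.7280
Cpk = min(Cpu, Cpl) = 1.7280

1.7280


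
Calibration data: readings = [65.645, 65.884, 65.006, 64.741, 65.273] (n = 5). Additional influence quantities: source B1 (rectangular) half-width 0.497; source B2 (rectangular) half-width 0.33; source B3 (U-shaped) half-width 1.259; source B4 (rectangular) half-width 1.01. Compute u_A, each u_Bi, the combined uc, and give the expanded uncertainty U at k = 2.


mean = (65.645 + 65.884 + 65.006 + 64.741 + 65.273) / 5 = 65.3098
s = sqrt(sum((x - mean)^2)/(n-1)) = 0.46347783
u_A = s / sqrt(n) = 0.46347783 / sqrt(5) = 0.20727359
u_B1 = 0.497 / sqrt(3) = 0.28694308
u_B2 = 0.33 / sqrt(3) = 0.19052559
u_B3 = 1.259 / sqrt(2) = 0.89024744
u_B4 = 1.01 / sqrt(3) = 0.58312377
uc = sqrt(0.20727359^2 + 0.28694308^2 + 0.19052559^2 + 0.89024744^2 + 0.58312377^2) = 1.137617
U = k * uc = 2 * 1.137617
U = 2.2752

2.2752


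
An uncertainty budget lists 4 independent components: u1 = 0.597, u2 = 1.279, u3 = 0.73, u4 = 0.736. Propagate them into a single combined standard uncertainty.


uc = sqrt(0.597^2 + 1.279^2 + 0.73^2 + 0.736^2)
uc = sqrt(3.066846)
uc = 1.7512

1.7512


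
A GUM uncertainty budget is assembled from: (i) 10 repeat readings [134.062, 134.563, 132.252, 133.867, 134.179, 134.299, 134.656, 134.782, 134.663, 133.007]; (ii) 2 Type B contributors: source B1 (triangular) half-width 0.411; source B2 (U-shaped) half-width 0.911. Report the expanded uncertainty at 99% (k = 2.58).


mean = (134.062 + 134.563 + 132.252 + 133.867 + 134.179 + 134.299 + 134.656 + 134.782 + 134.663 + 133.007) / 10 = 134.033
s = sqrt(sum((x - mean)^2)/(n-1)) = 0.81459165
u_A = s / sqrt(n) = 0.81459165 / sqrt(10) = 0.2575965
u_B1 = 0.411 / sqrt(6) = 0.16779005
u_B2 = 0.911 / sqrt(2) = 0.64417428
uc = sqrt(0.2575965^2 + 0.16779005^2 + 0.64417428^2) = 0.71377164
U = k * uc = 2.58 * 0.71377164
U = 1.8415

1.8415


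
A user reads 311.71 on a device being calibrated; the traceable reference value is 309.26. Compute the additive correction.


Correction = standard - reading
= 309.26 - 311.71
= -2.4500

-2.4500


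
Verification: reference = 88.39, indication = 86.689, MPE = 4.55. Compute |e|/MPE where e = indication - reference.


e = indication - reference = 86.689 - 88.39 = -1.7010
|e| = 1.7010
ratio = |e| / MPE = 1.7010 / 4.55
ratio = 0.3738

0.3738


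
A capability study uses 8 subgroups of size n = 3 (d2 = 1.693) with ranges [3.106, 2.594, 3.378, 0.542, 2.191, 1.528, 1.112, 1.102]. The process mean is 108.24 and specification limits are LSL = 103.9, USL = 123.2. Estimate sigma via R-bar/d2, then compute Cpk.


R_bar = (3.106 + 2.594 + 3.378 + 0.542 + 2.191 + 1.528 + 1.112 + 1.102) / 8 = 1.944125
sigma = R_bar / d2 = 1.944125 / 1.693 = 1.1483314
Cp = (USL - LSL)/(6*sigma) = (123.2 - 103.9)/(6*1.1483314) = 2.8012
Cpu = (123.2 - 108.24)/(3*1.1483314) = 4.3425
Cpl = (108.24 - 103.9)/(3*1.1483314) = 1.2598
Cpk = min(Cpu, Cpl) = 1.2598

1.2598


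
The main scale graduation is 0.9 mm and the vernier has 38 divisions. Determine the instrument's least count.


LC = MSD / n_div
= 0.9 / 38
= 0.0237

0.0237


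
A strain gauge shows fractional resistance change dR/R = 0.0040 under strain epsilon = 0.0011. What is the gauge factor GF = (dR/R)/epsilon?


GF = (dR/R) / epsilon
= 0.0040 / 0.0011
= 3.6364

3.6364


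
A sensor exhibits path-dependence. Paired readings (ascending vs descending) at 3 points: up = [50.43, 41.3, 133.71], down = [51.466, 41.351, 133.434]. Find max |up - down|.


|50.43 - 51.466| = 1.0360
|41.3 - 41.351| = 0.0510
|133.71 - 133.434| = 0.2760
hysteresis = max(diffs) = 1.0360

1.0360


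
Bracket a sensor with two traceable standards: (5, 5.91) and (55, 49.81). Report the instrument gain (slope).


slope = (y2 - y1) / (x2 - x1)
= (49.81 - 5.91) / (55 - 5)
= 43.9000 / 50
= 0.8780

0.8780


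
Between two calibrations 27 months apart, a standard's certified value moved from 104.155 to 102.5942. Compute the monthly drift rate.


rate = (v2 - v1) / months
= (102.5942 - 104.155) / 27
= -1.5608 / 27
= -0.0578

-0.0578


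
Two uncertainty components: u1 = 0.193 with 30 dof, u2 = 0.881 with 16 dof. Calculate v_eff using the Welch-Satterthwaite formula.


uc = sqrt(u1^2 + u2^2) = sqrt(0.193^2 + 0.881^2) = 0.90189245
v_eff = uc^4 / (u1^4/v1 + u2^4/v2)
= 0.90189245^4 / (0.193^4/30 + 0.881^4/16)
= 0.66163581 / 0.037697868
v_eff = 17.5510

17.5510


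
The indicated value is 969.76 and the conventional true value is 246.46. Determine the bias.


Systematic error = measured - true
= 969.76 - 246.46
= 723.3000

723.3000


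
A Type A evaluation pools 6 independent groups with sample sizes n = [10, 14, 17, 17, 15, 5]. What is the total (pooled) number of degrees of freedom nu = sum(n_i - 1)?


nu = sum_i (n_i - 1)
nu = ((10 - 1) + (14 - 1) + (17 - 1) + (17 - 1) + (15 - 1) + (5 - 1))
nu = 9 + 13 + 16 + 16 + 14 + 4
nu = 72

72


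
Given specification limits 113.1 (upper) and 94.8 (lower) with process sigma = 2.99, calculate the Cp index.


Cp = (USL - LSL) / (6 * sigma)
= (113.1 - 94.8) / (6 * 2.99)
= 18.3000 / 17.9400
= 1.0201

1.0201


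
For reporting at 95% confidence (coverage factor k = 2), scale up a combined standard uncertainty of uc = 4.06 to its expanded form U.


U = k * uc
U = 2 * 4.06
U = 8.1200

8.1200


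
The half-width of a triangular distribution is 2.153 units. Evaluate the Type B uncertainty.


u_B = half_width / sqrt(6)
u_B = 2.153 / 2.4494897
u_B = 0.8790

0.8790


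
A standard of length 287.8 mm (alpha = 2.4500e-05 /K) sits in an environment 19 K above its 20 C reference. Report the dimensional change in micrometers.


dL = L * alpha * dT
= 287.8 * 2.4500e-05 * 19
= 0.1339709 mm
dL_um = 0.1339709 * 1000 = 133.9709 um

133.9709


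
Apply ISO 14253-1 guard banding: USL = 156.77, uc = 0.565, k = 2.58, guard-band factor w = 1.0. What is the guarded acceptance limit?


U = k * uc = 2.58 * 0.565 = 1.4577
guard band g = w * U = 1.0 * 1.4577 = 1.4577
AL = USL - g = 156.77 - 1.4577
AL = 155.3123

155.3123


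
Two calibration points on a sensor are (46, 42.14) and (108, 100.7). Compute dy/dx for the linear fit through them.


slope = (y2 - y1) / (x2 - x1)
= (100.7 - 42.14) / (108 - 46)
= 58.5600 / 62
= 0.9445

0.9445


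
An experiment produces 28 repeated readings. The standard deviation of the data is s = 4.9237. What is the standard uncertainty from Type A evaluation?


u_A = s / sqrt(n)
u_A = 4.9237 / sqrt(28)
u_A = 4.9237 / 5.2915026
u_A = 0.9305

0.9305


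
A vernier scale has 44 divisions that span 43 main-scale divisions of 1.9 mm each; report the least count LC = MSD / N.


LC = MSD / n_div
= 1.9 / 44
= 0.0432

0.0432


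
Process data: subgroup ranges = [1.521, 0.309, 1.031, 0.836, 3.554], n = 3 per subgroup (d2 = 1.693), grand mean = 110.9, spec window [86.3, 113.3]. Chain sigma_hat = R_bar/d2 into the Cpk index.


R_bar = (1.521 + 0.309 + 1.031 + 0.836 + 3.554) / 5 = 1.4502
sigma = R_bar / d2 = 1.4502 / 1.693 = 0.85658594
Cp = (USL - LSL)/(6*sigma) = (113.3 - 86.3)/(6*0.85658594) = 5.2534
Cpu = (113.3 - 110.9)/(3*0.85658594) = 0.9339
Cpl = (110.9 - 86.3)/(3*0.85658594) = 9.5729
Cpk = min(Cpu, Cpl) = 0.9339

0.9339


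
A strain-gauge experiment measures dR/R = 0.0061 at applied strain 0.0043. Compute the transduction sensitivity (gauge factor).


GF = (dR/R) / epsilon
= 0.0061 / 0.0043
= 1.4186

1.4186


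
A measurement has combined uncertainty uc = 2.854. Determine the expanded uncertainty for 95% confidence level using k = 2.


U = k * uc
U = 2 * 2.854
U = 5.7080

5.7080


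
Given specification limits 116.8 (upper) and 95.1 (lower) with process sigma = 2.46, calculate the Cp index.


Cp = (USL - LSL) / (6 * sigma)
= (116.8 - 95.1) / (6 * 2.46)
= 21.7000 / 14.7600
= 1.4702

1.4702


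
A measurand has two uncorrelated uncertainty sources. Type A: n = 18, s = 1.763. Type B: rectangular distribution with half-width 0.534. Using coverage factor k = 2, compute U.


u_A = s / sqrt(n) = 1.763 / sqrt(18) = 0.41554309
u_B = half_width / sqrt(3) = 0.534 / sqrt(3) = 0.30830504
uc = sqrt(u_A^2 + u_B^2) = sqrt(0.41554309^2 + 0.30830504^2) = 0.51742445
U = k * uc = 2 * 0.51742445
U = 1.0348

1.0348


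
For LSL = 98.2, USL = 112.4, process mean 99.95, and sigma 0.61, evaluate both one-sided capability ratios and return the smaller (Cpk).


Cpu = (USL - mean) / (3*sigma) = (112.4 - 99.95) / (3*0.61) = 6.8033
Cpl = (mean - LSL) / (3*sigma) = (99.95 - 98.2) / (3*0.61) = 0.9563
Cpk = min(Cpu, Cpl) = 0.9563

0.9563


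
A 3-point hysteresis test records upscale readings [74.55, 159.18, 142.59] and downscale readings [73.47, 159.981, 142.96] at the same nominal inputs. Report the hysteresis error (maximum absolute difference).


|74.55 - 73.47| = 1.0800
|159.18 - 159.981| = 0.8010
|142.59 - 142.96| = 0.3700
hysteresis = max(diffs) = 1.0800

1.0800


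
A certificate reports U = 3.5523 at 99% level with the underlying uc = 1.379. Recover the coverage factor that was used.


k = U / uc
k = 3.5523 / 1.379
k = 2.576

2.576


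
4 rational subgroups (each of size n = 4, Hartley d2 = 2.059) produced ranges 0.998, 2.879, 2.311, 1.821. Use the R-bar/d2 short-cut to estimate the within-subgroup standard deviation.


R_bar = (0.998 + 2.879 + 2.311 + 1.821) / 4
R_bar = 8.009 / 4 = 2.00225
sigma_hat = R_bar / d2 = 2.00225 / 2.059 = 0.9724

0.9724


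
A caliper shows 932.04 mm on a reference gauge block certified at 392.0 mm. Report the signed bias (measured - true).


Systematic error = measured - true
= 932.04 - 392.0
= 540.0400

540.0400


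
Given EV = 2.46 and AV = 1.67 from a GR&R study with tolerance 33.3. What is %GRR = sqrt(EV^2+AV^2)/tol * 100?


GRR = sqrt(EV^2 + AV^2) = sqrt(2.46^2 + 1.67^2) = 2.9732978
%GRR = GRR / tol * 100 = 2.9732978 / 33.3 * 100
%GRR = 8.9288

8.9288


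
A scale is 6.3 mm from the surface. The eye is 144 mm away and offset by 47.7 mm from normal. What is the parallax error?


error = h * offset / d
= 6.3 * 47.7 / 144
= 2.0869

2.0869


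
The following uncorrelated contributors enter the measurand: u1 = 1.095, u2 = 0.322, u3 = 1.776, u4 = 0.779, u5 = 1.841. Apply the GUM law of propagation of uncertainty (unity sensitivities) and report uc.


uc = sqrt(1.095^2 + 0.322^2 + 1.776^2 + 0.779^2 + 1.841^2)
uc = sqrt(8.453007)
uc = 2.9074

2.9074


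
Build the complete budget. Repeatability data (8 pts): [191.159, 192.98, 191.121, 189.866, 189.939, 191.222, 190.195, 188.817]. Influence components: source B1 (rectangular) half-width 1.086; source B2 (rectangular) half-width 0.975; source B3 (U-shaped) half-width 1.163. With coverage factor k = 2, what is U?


mean = (191.159 + 192.98 + 191.121 + 189.866 + 189.939 + 191.222 + 190.195 + 188.817) / 8 = 190.662375
s = sqrt(sum((x - mean)^2)/(n-1)) = 1.2491638
u_A = s / sqrt(n) = 1.2491638 / sqrt(8) = 0.4416461
u_B1 = 1.086 / sqrt(3) = 0.62700239
u_B2 = 0.975 / sqrt(3) = 0.56291651
u_B3 = 1.163 / sqrt(2) = 0.82236519
uc = sqrt(0.4416461^2 + 0.62700239^2 + 0.56291651^2 + 0.82236519^2) = 1.2575145
U = k * uc = 2 * 1.2575145
U = 2.5150

2.5150


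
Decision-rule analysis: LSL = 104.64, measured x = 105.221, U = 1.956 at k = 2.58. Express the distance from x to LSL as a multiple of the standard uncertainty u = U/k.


u = U / k = 1.956 / 2.58 = 0.75813953
margin = |LSL - x| = |104.64 - 105.221| = 0.581
z = margin / u = 0.581 / 0.75813953
z = 0.7663

0.7663


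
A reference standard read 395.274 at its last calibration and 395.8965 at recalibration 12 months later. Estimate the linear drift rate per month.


rate = (v2 - v1) / months
= (395.8965 - 395.274) / 12
= 0.6225 / 12
= 0.0519

0.0519


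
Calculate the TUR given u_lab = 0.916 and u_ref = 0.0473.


TUR = u_lab / u_ref
= 0.916 / 0.0473
= 19.3658

19.3658


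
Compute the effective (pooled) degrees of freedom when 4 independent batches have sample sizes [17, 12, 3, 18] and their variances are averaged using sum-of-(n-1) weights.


nu = sum_i (n_i - 1)
nu = ((17 - 1) + (12 - 1) + (3 - 1) + (18 - 1))
nu = 16 + 11 + 2 + 17
nu = 46

46


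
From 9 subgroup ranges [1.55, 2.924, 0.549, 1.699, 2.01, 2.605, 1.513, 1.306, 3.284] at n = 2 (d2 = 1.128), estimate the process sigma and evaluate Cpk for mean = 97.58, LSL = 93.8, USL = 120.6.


R_bar = (1.55 + 2.924 + 0.549 + 1.699 + 2.01 + 2.605 + 1.513 + 1.306 + 3.284) / 9 = 1.9377778
sigma = R_bar / d2 = 1.9377778 / 1.128 = 1.7178881
Cp = (USL - LSL)/(6*sigma) = (120.6 - 93.8)/(6*1.7178881) = 2.6001
Cpu = (120.6 - 97.58)/(3*1.7178881) = 4.4667
Cpl = (97.58 - 93.8)/(3*1.7178881) = 0.7335
Cpk = min(Cpu, Cpl) = 0.7335

0.7335


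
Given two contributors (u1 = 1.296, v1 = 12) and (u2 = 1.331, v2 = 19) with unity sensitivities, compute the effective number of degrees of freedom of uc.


uc = sqrt(u1^2 + u2^2) = sqrt(1.296^2 + 1.331^2) = 1.8577344
v_eff = uc^4 / (u1^4/v1 + u2^4/v2)
= 1.8577344^4 / (1.296^4/12 + 1.331^4/19)
= 11.910623 / 0.40027293
v_eff = 29.7563

29.7563


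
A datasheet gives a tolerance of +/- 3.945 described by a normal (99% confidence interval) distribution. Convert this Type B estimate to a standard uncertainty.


u_B = half_width / 2.576
u_B = 3.945 / 2.576
u_B = 1.5314

1.5314


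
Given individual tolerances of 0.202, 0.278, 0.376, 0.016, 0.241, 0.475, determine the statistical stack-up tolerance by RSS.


RSS = sqrt(0.202^2 + 0.278^2 + 0.376^2 + 0.016^2 + 0.241^2 + 0.475^2)
= sqrt(0.543426)
= 0.7372

0.7372


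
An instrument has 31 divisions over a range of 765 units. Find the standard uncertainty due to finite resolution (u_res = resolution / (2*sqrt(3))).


resolution = range / divisions
resolution = 765 / 31 = 24.677419
u_res = resolution / (2*sqrt(3))
u_res = 24.677419 / 3.4641016
u_res = 7.1238

7.1238


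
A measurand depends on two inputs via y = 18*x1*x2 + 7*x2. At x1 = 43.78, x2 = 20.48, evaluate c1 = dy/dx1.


y = 18*x1*x2 + 7*x2
dy/dx1 = 18*x2
Evaluate at x2 = 20.48: c1 = 18 * 20.48
c1 = 368.6400

368.6400


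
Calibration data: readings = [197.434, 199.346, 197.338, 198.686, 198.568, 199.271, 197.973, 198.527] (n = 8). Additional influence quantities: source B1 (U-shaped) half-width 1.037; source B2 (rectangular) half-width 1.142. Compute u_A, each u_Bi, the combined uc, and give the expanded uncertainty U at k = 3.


mean = (197.434 + 199.346 + 197.338 + 198.686 + 198.568 + 199.271 + 197.973 + 198.527) / 8 = 198.392875
s = sqrt(sum((x - mean)^2)/(n-1)) = 0.75806416
u_A = s / sqrt(n) = 0.75806416 / sqrt(8) = 0.26801615
u_B1 = 1.037 / sqrt(2) = 0.73326973
u_B2 = 1.142 / sqrt(3) = 0.65933401
uc = sqrt(0.26801615^2 + 0.73326973^2 + 0.65933401^2) = 1.0218799
U = k * uc = 3 * 1.0218799
U = 3.0656

3.0656


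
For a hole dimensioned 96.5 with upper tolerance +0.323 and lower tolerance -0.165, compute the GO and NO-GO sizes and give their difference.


GO = nominal - lower_tol (smallest hole = maximum material condition)
GO = 96.5 - 0.165 = 96.335
NO-GO = nominal + upper_tol (largest hole = least material condition)
NO-GO = 96.5 + 0.323 = 96.823
spread = NO-GO - GO = 96.823 - 96.335 = 0.4880

0.4880


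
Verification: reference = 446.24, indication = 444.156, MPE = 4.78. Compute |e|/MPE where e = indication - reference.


e = indication - reference = 444.156 - 446.24 = -2.0840
|e| = 2.0840
ratio = |e| / MPE = 2.0840 / 4.78
ratio = 0.4360

0.4360


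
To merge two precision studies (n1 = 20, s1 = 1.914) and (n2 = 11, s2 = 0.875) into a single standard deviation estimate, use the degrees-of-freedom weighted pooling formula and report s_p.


s_p = sqrt(((n1-1)*s1^2 + (n2-1)*s2^2) / (n1+n2-2))
numerator = (20-1)*1.914^2 + (11-1)*0.875^2 = 69.604524 + 7.65625 = 77.260774
denominator = 20 + 11 - 2 = 29
s_p^2 = 77.260774 / 29 = 2.6641646
s_p = sqrt(2.6641646) = 1.6322

1.6322


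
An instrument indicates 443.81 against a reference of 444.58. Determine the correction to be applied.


Correction = standard - reading
= 444.58 - 443.81
= 0.7700

0.7700


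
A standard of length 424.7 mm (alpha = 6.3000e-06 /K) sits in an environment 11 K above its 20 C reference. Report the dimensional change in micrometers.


dL = L * alpha * dT
= 424.7 * 6.3000e-06 * 11
= 0.0294317 mm
dL_um = 0.0294317 * 1000 = 29.4317 um

29.4317


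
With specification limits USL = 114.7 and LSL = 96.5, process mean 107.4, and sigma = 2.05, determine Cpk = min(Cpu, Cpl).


Cpu = (USL - mean) / (3*sigma) = (114.7 - 107.4) / (3*2.05) = 1.1870
Cpl = (mean - LSL) / (3*sigma) = (107.4 - 96.5) / (3*2.05) = 1.7724
Cpk = min(Cpu, Cpl) = 1.1870

1.1870
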